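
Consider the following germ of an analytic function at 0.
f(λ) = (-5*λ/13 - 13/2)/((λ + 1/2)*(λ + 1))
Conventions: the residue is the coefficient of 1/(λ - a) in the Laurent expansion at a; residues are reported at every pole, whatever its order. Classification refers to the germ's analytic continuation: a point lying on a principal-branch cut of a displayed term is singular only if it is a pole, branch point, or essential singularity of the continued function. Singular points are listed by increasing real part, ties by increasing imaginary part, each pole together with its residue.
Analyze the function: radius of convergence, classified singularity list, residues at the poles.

Radius of convergence at 0: 1/2.
At -1: a pole of order 1; residue 159/13.
At -1/2: a pole of order 1; residue -164/13.

Denominator factor (λ + 1): pole of order 1 at -1, modulus 1.
Denominator factor (λ + 1/2): pole of order 1 at -1/2, modulus 1/2.
The radius of convergence is the smallest modulus among the singular points: 1/2.
At the order-1 pole -1 set g(λ) = (λ - (-1))*f(λ) = (-5*λ/13 - 13/2)/(λ + 1/2).
Simple pole: residue = g(a) at a = -1, which is 159/13.
At the order-1 pole -1/2 set g(λ) = (λ - (-1/2))*f(λ) = (-5*λ/13 - 13/2)/(λ + 1).
Simple pole: residue = g(a) at a = -1/2, which is -164/13.
List the singular points by increasing real part (a conjugate pair: the negative imaginary part first).


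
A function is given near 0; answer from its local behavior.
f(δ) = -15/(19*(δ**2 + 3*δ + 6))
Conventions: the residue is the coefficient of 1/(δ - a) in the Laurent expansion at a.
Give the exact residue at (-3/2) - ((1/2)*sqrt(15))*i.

The factor δ**2 + 3*δ + 6 splits as (δ - a)(δ - a') with a = (-3/2) - ((1/2)*sqrt(15))*i, a' = (-3/2) + ((1/2)*sqrt(15))*i. At the order-1 pole a set g(δ) = (δ - a)*f(δ) = [-15/19] / (δ - a').
Simple pole: residue = g(a) at a = (-3/2) - ((1/2)*sqrt(15))*i, which is -((1/19)*sqrt(15))*i.

The residue is -((1/19)*sqrt(15))*i.


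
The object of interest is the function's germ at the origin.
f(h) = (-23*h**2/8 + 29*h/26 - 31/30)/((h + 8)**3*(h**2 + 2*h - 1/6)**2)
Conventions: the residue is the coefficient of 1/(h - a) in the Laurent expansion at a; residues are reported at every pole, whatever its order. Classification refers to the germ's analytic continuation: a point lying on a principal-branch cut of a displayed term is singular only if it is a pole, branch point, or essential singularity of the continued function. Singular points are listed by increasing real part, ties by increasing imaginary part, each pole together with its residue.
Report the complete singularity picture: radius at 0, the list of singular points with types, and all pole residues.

Denominator factor (h**2 + 2*h - 1/6)^2: discriminant 14/3, real irrational roots -1 + (1/6)*sqrt(42) and -1 - (1/6)*sqrt(42); poles of order 2, moduli -1 + (1/6)*sqrt(42) and 1 + (1/6)*sqrt(42).
Denominator factor (h + 8)^3: pole of order 3 at -8, modulus 8.
The radius of convergence is the smallest modulus among the singular points: -1 + (1/6)*sqrt(42).
At the order-3 pole -8 set g(h) = (h - (-8))^3*f(h) = (-23*h**2/8 + 29*h/26 - 31/30)/(h**2 + 2*h - 1/6)**2.
Order-3 pole: residue = g''(a)/2; g''(-8) = -937857897/63000341495, so the residue is -937857897/126000682990.
The factor h**2 + 2*h - 1/6 splits as (h - a)(h - a') with a = -1 - (1/6)*sqrt(42), a' = -1 + (1/6)*sqrt(42). At the order-2 pole a set g(h) = (h - a)^2*f(h) = [(-23*h**2/8 + 29*h/26 - 31/30)/(h + 8)**3] / (h - a')^2.
Order-2 pole: residue = g'(a); g'(-1 - (1/6)*sqrt(42)) = 937857897/252001365980 + (229312701/504002731960)*sqrt(42), so the residue is 937857897/252001365980 + (229312701/504002731960)*sqrt(42).
The factor h**2 + 2*h - 1/6 splits as (h - a)(h - a') with a = -1 + (1/6)*sqrt(42), a' = -1 - (1/6)*sqrt(42). At the order-2 pole a set g(h) = (h - a)^2*f(h) = [(-23*h**2/8 + 29*h/26 - 31/30)/(h + 8)**3] / (h - a')^2.
Order-2 pole: residue = g'(a); g'(-1 + (1/6)*sqrt(42)) = 937857897/252001365980 - (229312701/504002731960)*sqrt(42), so the residue is 937857897/252001365980 - (229312701/504002731960)*sqrt(42).
List the singular points by increasing real part (a conjugate pair: the negative imaginary part first).

Radius of convergence at 0: -1 + (1/6)*sqrt(42).
At -8: a pole of order 3; residue -937857897/126000682990.
At -1 - (1/6)*sqrt(42): a pole of order 2; residue 937857897/252001365980 + (229312701/504002731960)*sqrt(42).
At -1 + (1/6)*sqrt(42): a pole of order 2; residue 937857897/252001365980 - (229312701/504002731960)*sqrt(42).


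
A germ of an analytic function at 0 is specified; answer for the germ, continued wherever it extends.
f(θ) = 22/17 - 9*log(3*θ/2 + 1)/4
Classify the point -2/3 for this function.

The term (-9/4)*log(1 - θ/(-2/3)) has argument 1 - -2/3/(-2/3) = 0 at -2/3: a logarithmic (infinitely-sheeted) branch point; the remaining terms are analytic or single-valued there.

The point is a logarithmic branch point.


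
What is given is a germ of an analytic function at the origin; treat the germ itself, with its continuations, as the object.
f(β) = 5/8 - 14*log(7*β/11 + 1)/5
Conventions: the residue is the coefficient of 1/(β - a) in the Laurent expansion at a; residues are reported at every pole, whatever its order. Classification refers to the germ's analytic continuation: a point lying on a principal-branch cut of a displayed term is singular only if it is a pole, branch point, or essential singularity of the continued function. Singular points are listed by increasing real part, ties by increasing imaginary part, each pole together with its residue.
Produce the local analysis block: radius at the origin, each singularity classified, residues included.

Radius of convergence at 0: 11/7.
At -11/7: a logarithmic branch point.

Branch term (-14/5)*log(1 - β/(-11/7)): its argument vanishes at β = -11/7, a logarithmic branch point, modulus 11/7.
The radius of convergence is the smallest modulus among the singular points: 11/7.


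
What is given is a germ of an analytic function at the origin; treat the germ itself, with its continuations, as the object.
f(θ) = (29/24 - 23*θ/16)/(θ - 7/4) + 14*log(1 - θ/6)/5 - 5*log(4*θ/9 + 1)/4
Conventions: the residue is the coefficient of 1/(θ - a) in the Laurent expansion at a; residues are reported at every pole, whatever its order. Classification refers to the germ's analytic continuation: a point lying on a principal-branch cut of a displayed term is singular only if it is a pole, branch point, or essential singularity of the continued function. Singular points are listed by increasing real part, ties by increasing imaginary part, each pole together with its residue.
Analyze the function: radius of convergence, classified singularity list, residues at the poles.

Radius of convergence at 0: 7/4.
At -9/4: a logarithmic branch point.
At 7/4: a pole of order 1; residue -251/192.
At 6: a logarithmic branch point.

Denominator factor (θ - 7/4): pole of order 1 at 7/4, modulus 7/4.
Branch term (14/5)*log(1 - θ/(6)): its argument vanishes at θ = 6, a logarithmic branch point, modulus 6.
Branch term (-5/4)*log(1 - θ/(-9/4)): its argument vanishes at θ = -9/4, a logarithmic branch point, modulus 9/4.
The radius of convergence is the smallest modulus among the singular points: 7/4.
The branch terms are analytic at 7/4 and contribute nothing to the residue; only the rational part matters.
At the order-1 pole 7/4 set g(θ) = (θ - (7/4))*(rational part) = 29/24 - 23*θ/16.
Simple pole: residue = g(a) at a = 7/4, which is -251/192.
List the singular points by increasing real part (a conjugate pair: the negative imaginary part first).


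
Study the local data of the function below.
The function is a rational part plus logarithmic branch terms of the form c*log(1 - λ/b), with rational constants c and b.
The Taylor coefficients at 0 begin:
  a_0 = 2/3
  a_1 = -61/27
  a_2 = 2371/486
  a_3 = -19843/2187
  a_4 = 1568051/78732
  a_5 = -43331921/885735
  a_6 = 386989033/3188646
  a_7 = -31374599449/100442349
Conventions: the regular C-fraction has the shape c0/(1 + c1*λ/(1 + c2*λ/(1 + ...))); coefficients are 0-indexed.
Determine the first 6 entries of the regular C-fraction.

The regular C-fraction coefficients are [2/3, 61/18, -75/61, 9629/18300, -8397931/2888700, 3917236860/1325634059].

Taylor coefficients (read off): a_0 = 2/3, a_1 = -61/27, a_2 = 2371/486, a_3 = -19843/2187, a_4 = 1568051/78732, a_5 = -43331921/885735.
c0 = a_0 = 2/3. Peel one level at a time: if S = 1 + c*λ/S' with S'(0) = 1, then c is the λ-coefficient of S and S' = c*λ/(S - 1).
S_1 = c0/f = 1 + (61/18)*λ + (25/6)*λ^2 + ...; c1 = 61/18.
S_2 = c1*λ/(S_1 - 1) = 1 + (-75/61)*λ + (9629/14884)*λ^2 + ...; c2 = -75/61.
S_3 = c2*λ/(S_2 - 1) = 1 + (9629/18300)*λ + (137671/90000)*λ^2 + ...; c3 = 9629/18300.
S_4 = c3*λ/(S_3 - 1) = 1 + (-8397931/2888700)*λ + (3982524141/463588205)*λ^2 + ...; c4 = -8397931/2888700.
S_5 = c4*λ/(S_4 - 1) = 1 + (3917236860/1325634059)*λ + ...; c5 = 3917236860/1325634059.


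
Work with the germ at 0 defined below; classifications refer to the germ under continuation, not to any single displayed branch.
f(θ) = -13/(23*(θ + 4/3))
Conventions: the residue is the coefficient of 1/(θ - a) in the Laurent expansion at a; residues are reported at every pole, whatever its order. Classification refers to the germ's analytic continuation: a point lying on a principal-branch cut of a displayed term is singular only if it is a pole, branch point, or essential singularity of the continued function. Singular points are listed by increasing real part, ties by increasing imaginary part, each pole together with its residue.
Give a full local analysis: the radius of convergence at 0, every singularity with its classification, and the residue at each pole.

Denominator factor (θ + 4/3): pole of order 1 at -4/3, modulus 4/3.
The radius of convergence is the smallest modulus among the singular points: 4/3.
At the order-1 pole -4/3 set g(θ) = (θ - (-4/3))*f(θ) = -13/23.
Simple pole: residue = g(a) at a = -4/3, which is -13/23.

Radius of convergence at 0: 4/3.
At -4/3: a pole of order 1; residue -13/23.


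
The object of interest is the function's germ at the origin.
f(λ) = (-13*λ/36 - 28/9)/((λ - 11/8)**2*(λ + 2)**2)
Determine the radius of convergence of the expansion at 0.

Denominator factor (λ - 11/8)^2: pole of order 2 at 11/8, modulus 11/8.
Denominator factor (λ + 2)^2: pole of order 2 at -2, modulus 2.
The radius of convergence is the smallest modulus among the singular points: 11/8.

The radius of convergence is 11/8.


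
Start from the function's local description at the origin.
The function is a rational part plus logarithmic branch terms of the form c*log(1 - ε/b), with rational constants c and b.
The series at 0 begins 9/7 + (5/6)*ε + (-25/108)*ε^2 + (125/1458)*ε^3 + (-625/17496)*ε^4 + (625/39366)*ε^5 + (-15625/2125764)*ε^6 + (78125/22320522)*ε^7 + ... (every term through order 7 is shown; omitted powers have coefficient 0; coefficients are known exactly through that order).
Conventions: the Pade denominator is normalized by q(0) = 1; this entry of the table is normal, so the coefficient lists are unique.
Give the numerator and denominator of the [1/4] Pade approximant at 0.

The Pade approximant has numerator coefficients [9/7, 27808/22449]; denominator coefficients [1, 6067/19242, -12635/519534, 109375/18703224, -1423625/1009974096].

Taylor coefficients needed (read off): a_0 = 9/7, a_1 = 5/6, a_2 = -25/108, a_3 = 125/1458, a_4 = -625/17496, a_5 = 625/39366.
Write the denominator as Q(ε) = 1 + q1*ε + q2*ε^2 + q3*ε^3 + q4*ε^4. Requiring Q*f - P = O(ε^6) with deg P <= 1 kills the coefficients of ε^2..ε^5 in Q*f:
  ε^2: a_2 + q1*a_1 + q2*a_0 = 0, i.e. -25/108 + (5/6)*q1 + (9/7)*q2 = 0.
  ε^3: a_3 + q1*a_2 + q2*a_1 + q3*a_0 = 0, i.e. 125/1458 + (-25/108)*q1 + (5/6)*q2 + (9/7)*q3 = 0.
  ε^4: a_4 + q1*a_3 + q2*a_2 + q3*a_1 + q4*a_0 = 0, i.e. -625/17496 + (125/1458)*q1 + (-25/108)*q2 + (5/6)*q3 + (9/7)*q4 = 0.
  ε^5: a_5 + q1*a_4 + q2*a_3 + q3*a_2 + q4*a_1 = 0, i.e. 625/39366 + (-625/17496)*q1 + (125/1458)*q2 + (-25/108)*q3 + (5/6)*q4 = 0.
Solving this linear system: q1 = 6067/19242, q2 = -12635/519534, q3 = 109375/18703224, q4 = -1423625/1009974096.
The numerator is Q*f truncated at degree 1: P0 = a_0 = 9/7; P1 = a_1 + q1*a_0 = 27808/22449.


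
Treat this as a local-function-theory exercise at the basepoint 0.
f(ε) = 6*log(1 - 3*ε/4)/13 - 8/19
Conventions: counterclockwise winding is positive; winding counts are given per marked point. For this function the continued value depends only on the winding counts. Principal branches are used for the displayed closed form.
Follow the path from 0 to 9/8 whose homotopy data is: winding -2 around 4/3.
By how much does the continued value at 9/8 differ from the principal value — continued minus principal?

The rational part is single-valued and drops out of the difference; each branch term changes only by its own monodromy.
(6/13)*log(1 - ε/(4/3)): each positive loop around 4/3 adds 2*pi*i to the log, so winding -2 contributes (6/13)*(-2)*2*pi*i = -(24/13)*pi*i.
Summing the contributions at ε = 9/8 gives -(24/13)*pi*i.

Continued minus principal equals -(24/13)*pi*i.


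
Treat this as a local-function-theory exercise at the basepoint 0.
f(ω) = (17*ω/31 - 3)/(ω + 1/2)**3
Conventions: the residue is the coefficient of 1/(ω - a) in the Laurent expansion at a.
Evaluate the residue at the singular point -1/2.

At the order-3 pole -1/2 set g(ω) = (ω - (-1/2))^3*f(ω) = 17*ω/31 - 3.
Order-3 pole: residue = g''(a)/2; g''(-1/2) = 0, so the residue is 0.

The residue is 0.


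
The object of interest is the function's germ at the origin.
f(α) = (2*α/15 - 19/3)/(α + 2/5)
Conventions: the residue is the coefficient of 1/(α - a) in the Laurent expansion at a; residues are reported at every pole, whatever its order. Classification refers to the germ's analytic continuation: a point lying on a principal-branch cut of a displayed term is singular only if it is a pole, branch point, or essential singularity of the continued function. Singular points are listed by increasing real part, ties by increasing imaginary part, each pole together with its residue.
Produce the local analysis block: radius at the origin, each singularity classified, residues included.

Denominator factor (α + 2/5): pole of order 1 at -2/5, modulus 2/5.
The radius of convergence is the smallest modulus among the singular points: 2/5.
At the order-1 pole -2/5 set g(α) = (α - (-2/5))*f(α) = 2*α/15 - 19/3.
Simple pole: residue = g(a) at a = -2/5, which is -479/75.

Radius of convergence at 0: 2/5.
At -2/5: a pole of order 1; residue -479/75.


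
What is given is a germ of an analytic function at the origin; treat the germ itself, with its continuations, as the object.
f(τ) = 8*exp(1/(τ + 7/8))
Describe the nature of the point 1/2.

The point is a regular point.

There is no denominator, hence no pole anywhere.
The essential point of exp(1/(τ - (-7/8))) is -7/8, not 1/2.
So the germ continues analytically to 1/2.


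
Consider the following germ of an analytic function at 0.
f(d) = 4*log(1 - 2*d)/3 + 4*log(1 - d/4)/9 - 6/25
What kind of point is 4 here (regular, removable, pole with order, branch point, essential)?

The point is a logarithmic branch point.

The term (4/9)*log(1 - d/(4)) has argument 1 - 4/(4) = 0 at 4: a logarithmic (infinitely-sheeted) branch point; the remaining terms are analytic or single-valued there.


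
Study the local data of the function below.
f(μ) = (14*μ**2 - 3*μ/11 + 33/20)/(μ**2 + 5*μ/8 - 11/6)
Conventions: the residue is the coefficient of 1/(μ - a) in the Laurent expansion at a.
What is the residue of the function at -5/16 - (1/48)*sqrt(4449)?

The residue is -397/88 - (318239/1957560)*sqrt(4449).

The factor μ**2 + 5*μ/8 - 11/6 splits as (μ - a)(μ - a') with a = -5/16 - (1/48)*sqrt(4449), a' = -5/16 + (1/48)*sqrt(4449). At the order-1 pole a set g(μ) = (μ - a)*f(μ) = [14*μ**2 - 3*μ/11 + 33/20] / (μ - a').
Simple pole: residue = g(a) at a = -5/16 - (1/48)*sqrt(4449), which is -397/88 - (318239/1957560)*sqrt(4449).


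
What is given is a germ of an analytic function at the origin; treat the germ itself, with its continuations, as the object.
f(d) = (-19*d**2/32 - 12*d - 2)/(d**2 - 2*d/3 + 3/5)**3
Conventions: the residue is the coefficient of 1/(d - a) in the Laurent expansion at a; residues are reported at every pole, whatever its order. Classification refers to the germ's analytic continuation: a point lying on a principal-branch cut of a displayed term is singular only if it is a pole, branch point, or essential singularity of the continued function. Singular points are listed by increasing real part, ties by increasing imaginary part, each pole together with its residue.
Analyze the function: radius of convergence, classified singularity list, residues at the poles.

Radius of convergence at 0: (1/5)*sqrt(15).
At (1/3) - ((1/15)*sqrt(110))*i: a pole of order 3; residue -((3594105/5451776)*sqrt(110))*i.
At (1/3) + ((1/15)*sqrt(110))*i: a pole of order 3; residue ((3594105/5451776)*sqrt(110))*i.


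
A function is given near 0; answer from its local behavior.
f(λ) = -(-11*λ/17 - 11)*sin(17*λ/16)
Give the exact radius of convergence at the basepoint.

The factor -sin(17*λ/16) is entire and contributes no finite singular point.
The polynomial part has no poles.
No finite singular points: the Taylor series at 0 converges everywhere.

The radius of convergence is infinite.


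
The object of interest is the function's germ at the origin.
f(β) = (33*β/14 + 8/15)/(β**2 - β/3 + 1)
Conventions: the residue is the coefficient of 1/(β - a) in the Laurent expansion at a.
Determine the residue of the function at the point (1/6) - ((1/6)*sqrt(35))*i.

The factor β**2 - β/3 + 1 splits as (β - a)(β - a') with a = (1/6) - ((1/6)*sqrt(35))*i, a' = (1/6) + ((1/6)*sqrt(35))*i. At the order-1 pole a set g(β) = (β - a)*f(β) = [33*β/14 + 8/15] / (β - a').
Simple pole: residue = g(a) at a = (1/6) - ((1/6)*sqrt(35))*i, which is (33/28) + ((389/4900)*sqrt(35))*i.

The residue is (33/28) + ((389/4900)*sqrt(35))*i.


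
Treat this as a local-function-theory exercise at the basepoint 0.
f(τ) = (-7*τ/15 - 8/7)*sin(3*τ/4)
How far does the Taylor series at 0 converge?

The factor sin(3*τ/4) is entire and contributes no finite singular point.
The polynomial part has no poles.
No finite singular points: the Taylor series at 0 converges everywhere.

The radius of convergence is infinite.


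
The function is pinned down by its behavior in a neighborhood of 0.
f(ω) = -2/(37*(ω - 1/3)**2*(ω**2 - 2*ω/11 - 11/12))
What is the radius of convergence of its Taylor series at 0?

Denominator factor (ω**2 - 2*ω/11 - 11/12): discriminant 1343/363, real irrational roots 1/11 + (1/66)*sqrt(4029) and 1/11 - (1/66)*sqrt(4029); poles of order 1, moduli 1/11 + (1/66)*sqrt(4029) and -1/11 + (1/66)*sqrt(4029).
Denominator factor (ω - 1/3)^2: pole of order 2 at 1/3, modulus 1/3.
The radius of convergence is the smallest modulus among the singular points: 1/3.

The radius of convergence is 1/3.


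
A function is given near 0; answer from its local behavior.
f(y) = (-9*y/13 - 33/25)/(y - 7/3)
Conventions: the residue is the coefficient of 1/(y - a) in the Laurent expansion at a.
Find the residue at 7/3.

At the order-1 pole 7/3 set g(y) = (y - (7/3))*f(y) = -9*y/13 - 33/25.
Simple pole: residue = g(a) at a = 7/3, which is -954/325.

The residue is -954/325.


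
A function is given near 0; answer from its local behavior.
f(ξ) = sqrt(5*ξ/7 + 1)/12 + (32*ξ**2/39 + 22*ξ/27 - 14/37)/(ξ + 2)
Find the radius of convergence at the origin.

The radius of convergence is 7/5.

Denominator factor (ξ + 2): pole of order 1 at -2, modulus 2.
Branch term (1/12)*sqrt(1 - ξ/(-7/5)): its argument vanishes at ξ = -7/5, a square-root branch point, modulus 7/5.
The radius of convergence is the smallest modulus among the singular points: 7/5.


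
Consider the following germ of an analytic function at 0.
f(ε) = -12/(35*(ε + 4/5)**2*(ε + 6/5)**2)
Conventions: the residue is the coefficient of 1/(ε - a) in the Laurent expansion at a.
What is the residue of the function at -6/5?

The residue is -75/7.

At the order-2 pole -6/5 set g(ε) = (ε - (-6/5))^2*f(ε) = -12/(35*(ε + 4/5)**2).
Order-2 pole: residue = g'(a); g'(-6/5) = -75/7, so the residue is -75/7.


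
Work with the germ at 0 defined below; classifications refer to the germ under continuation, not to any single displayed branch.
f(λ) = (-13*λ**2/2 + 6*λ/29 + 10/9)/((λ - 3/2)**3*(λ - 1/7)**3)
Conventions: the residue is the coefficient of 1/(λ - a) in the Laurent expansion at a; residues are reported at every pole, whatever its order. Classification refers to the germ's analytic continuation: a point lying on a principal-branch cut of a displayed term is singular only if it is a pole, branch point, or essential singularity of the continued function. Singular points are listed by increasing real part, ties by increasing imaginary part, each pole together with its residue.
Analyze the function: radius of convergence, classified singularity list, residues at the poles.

Denominator factor (λ - 1/7)^3: pole of order 3 at 1/7, modulus 1/7.
Denominator factor (λ - 3/2)^3: pole of order 3 at 3/2, modulus 3/2.
The radius of convergence is the smallest modulus among the singular points: 1/7.
At the order-3 pole 1/7 set g(λ) = (λ - (1/7))^3*f(λ) = (-13*λ**2/2 + 6*λ/29 + 10/9)/(λ - 3/2)**3.
Order-3 pole: residue = g''(a)/2; g''(1/7) = 62269592/11337927, so the residue is 31134796/11337927.
At the order-3 pole 3/2 set g(λ) = (λ - (3/2))^3*f(λ) = (-13*λ**2/2 + 6*λ/29 + 10/9)/(λ - 1/7)**3.
Order-3 pole: residue = g''(a)/2; g''(3/2) = -62269592/11337927, so the residue is -31134796/11337927.
List the singular points by increasing real part (a conjugate pair: the negative imaginary part first).

Radius of convergence at 0: 1/7.
At 1/7: a pole of order 3; residue 31134796/11337927.
At 3/2: a pole of order 3; residue -31134796/11337927.


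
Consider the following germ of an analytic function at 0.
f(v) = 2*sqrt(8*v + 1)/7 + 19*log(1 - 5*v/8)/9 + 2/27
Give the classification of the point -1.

There is no denominator, hence no pole anywhere.
Branch term log(1 - v/(8/5)): argument at -1 is 13/8, nonzero, so -1 is not its branch point (a point on a principal cut is still regular for the continued germ).
Branch term sqrt(1 - v/(-1/8)): argument at -1 is -7, nonzero, so -1 is not its branch point (a point on a principal cut is still regular for the continued germ).
So the germ continues analytically to -1.

The point is a regular point.


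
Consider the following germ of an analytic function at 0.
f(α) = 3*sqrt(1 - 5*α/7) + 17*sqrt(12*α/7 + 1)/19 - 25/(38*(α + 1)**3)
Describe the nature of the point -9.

Denominator factors: α + 1 = -8 at α = -9 — none vanishes.
Branch term sqrt(1 - α/(-7/12)): argument at -9 is -101/7, nonzero, so -9 is not its branch point (a point on a principal cut is still regular for the continued germ).
Branch term sqrt(1 - α/(7/5)): argument at -9 is 52/7, nonzero, so -9 is not its branch point (a point on a principal cut is still regular for the continued germ).
So the germ continues analytically to -9.

The point is a regular point.


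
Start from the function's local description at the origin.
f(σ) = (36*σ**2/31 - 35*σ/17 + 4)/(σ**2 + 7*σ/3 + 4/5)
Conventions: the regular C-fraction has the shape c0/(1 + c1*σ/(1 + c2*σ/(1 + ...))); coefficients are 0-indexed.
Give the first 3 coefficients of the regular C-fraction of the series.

Taylor coefficients (expand at 0): a_0 = 5, a_1 = -875/51, a_2 = 214585/4743.
c0 = a_0 = 5. Peel one level at a time: if S = 1 + c*σ/S' with S'(0) = 1, then c is the σ-coefficient of S and S' = c*σ/(S - 1).
S_1 = c0/f = 1 + (175/51)*σ + (73262/26877)*σ^2 + ...; c1 = 175/51.
S_2 = c1*σ/(S_1 - 1) = 1 + (-10466/13175)*σ + ...; c2 = -10466/13175.

The regular C-fraction coefficients are [5, 175/51, -10466/13175].


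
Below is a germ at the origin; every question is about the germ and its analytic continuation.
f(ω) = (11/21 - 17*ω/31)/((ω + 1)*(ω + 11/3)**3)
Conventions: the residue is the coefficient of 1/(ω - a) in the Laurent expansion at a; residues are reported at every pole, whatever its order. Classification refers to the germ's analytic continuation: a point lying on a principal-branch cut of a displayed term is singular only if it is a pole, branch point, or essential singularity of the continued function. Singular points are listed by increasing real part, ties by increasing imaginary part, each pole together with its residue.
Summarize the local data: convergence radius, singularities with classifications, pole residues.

Denominator factor (ω + 1): pole of order 1 at -1, modulus 1.
Denominator factor (ω + 11/3)^3: pole of order 3 at -11/3, modulus 11/3.
The radius of convergence is the smallest modulus among the singular points: 1.
At the order-3 pole -11/3 set g(ω) = (ω - (-11/3))^3*f(ω) = (11/21 - 17*ω/31)/(ω + 1).
Order-3 pole: residue = g''(a)/2; g''(-11/3) = -3141/27776, so the residue is -3141/55552.
At the order-1 pole -1 set g(ω) = (ω - (-1))*f(ω) = (11/21 - 17*ω/31)/(ω + 11/3)**3.
Simple pole: residue = g(a) at a = -1, which is 3141/55552.
List the singular points by increasing real part (a conjugate pair: the negative imaginary part first).

Radius of convergence at 0: 1.
At -11/3: a pole of order 3; residue -3141/55552.
At -1: a pole of order 1; residue 3141/55552.


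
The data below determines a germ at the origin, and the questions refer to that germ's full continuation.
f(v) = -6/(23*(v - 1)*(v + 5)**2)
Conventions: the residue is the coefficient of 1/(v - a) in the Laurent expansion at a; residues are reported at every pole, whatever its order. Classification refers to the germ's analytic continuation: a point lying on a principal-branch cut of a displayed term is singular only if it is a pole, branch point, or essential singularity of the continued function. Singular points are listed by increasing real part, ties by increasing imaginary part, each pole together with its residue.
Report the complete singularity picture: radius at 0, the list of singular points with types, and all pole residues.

Radius of convergence at 0: 1.
At -5: a pole of order 2; residue 1/138.
At 1: a pole of order 1; residue -1/138.

Denominator factor (v + 5)^2: pole of order 2 at -5, modulus 5.
Denominator factor (v - 1): pole of order 1 at 1, modulus 1.
The radius of convergence is the smallest modulus among the singular points: 1.
At the order-2 pole -5 set g(v) = (v - (-5))^2*f(v) = -6/(23*(v - 1)).
Order-2 pole: residue = g'(a); g'(-5) = 1/138, so the residue is 1/138.
At the order-1 pole 1 set g(v) = (v - (1))*f(v) = -6/(23*(v + 5)**2).
Simple pole: residue = g(a) at a = 1, which is -1/138.
List the singular points by increasing real part (a conjugate pair: the negative imaginary part first).


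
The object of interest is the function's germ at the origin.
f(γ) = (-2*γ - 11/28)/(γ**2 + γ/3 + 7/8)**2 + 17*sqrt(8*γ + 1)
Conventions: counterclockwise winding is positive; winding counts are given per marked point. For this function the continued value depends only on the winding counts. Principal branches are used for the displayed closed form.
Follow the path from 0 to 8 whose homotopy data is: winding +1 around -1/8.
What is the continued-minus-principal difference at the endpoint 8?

The rational part is single-valued and drops out of the difference; each branch term changes only by its own monodromy.
(17)*sqrt(1 - γ/(-1/8)): winding +1 is odd, the square root flips sign, contributing -2*(17)*sqrt(1 - (8)/(-1/8)) = -2*(17)*sqrt(65) = -(34)*sqrt(65).
Summing the contributions at γ = 8 gives -(34)*sqrt(65).

Continued minus principal equals -(34)*sqrt(65).


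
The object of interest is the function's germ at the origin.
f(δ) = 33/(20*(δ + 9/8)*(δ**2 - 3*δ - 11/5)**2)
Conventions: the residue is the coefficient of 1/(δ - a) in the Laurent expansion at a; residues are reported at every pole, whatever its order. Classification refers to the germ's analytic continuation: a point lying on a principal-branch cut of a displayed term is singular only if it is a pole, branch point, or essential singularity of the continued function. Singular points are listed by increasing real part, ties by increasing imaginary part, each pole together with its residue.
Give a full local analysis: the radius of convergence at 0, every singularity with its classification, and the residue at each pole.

Radius of convergence at 0: -3/2 + (1/10)*sqrt(445).
At -9/8: a pole of order 1; residue 15360/55451.
At 3/2 - (1/10)*sqrt(445): a pole of order 2; residue -7680/55451 - (2604420/439227371)*sqrt(445).
At 3/2 + (1/10)*sqrt(445): a pole of order 2; residue -7680/55451 + (2604420/439227371)*sqrt(445).


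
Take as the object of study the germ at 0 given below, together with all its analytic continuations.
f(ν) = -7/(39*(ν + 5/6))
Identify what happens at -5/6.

The point is a pole of order 1.

The denominator factor ν + 5/6 vanishes at -5/6 and appears to the power 1; the numerator there equals -7/39, nonzero, and no other factor vanishes.
Hence a pole whose order is the multiplicity, 1.


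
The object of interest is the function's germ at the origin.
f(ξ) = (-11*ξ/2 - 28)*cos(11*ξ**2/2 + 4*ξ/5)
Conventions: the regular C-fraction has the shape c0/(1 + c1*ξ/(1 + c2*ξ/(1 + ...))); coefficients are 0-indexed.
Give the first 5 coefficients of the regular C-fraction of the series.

The regular C-fraction coefficients are [-28, -11/56, 28113/15400, -107458624/7731075, 410378520365/53946148152].

Taylor coefficients (expand at 0): a_0 = -28, a_1 = -11/2, a_2 = 224/25, a_3 = 3124/25, a_4 = 1677083/3750.
c0 = a_0 = -28. Peel one level at a time: if S = 1 + c*ξ/S' with S'(0) = 1, then c is the ξ-coefficient of S and S' = c*ξ/(S - 1).
S_1 = c0/f = 1 + (-11/56)*ξ + (28113/78400)*ξ^2 + ...; c1 = -11/56.
S_2 = c1*ξ/(S_1 - 1) = 1 + (28113/15400)*ξ + (1918904/75625)*ξ^2 + ...; c2 = 28113/15400.
S_3 = c2*ξ/(S_2 - 1) = 1 + (-107458624/7731075)*ξ + (417839948008/3951703845)*ξ^2 + ...; c3 = -107458624/7731075.
S_4 = c3*ξ/(S_3 - 1) = 1 + (410378520365/53946148152)*ξ + ...; c4 = 410378520365/53946148152.


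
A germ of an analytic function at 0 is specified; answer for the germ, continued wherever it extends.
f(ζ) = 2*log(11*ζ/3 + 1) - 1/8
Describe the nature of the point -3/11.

The term (2)*log(1 - ζ/(-3/11)) has argument 1 - -3/11/(-3/11) = 0 at -3/11: a logarithmic (infinitely-sheeted) branch point; the remaining terms are analytic or single-valued there.

The point is a logarithmic branch point.


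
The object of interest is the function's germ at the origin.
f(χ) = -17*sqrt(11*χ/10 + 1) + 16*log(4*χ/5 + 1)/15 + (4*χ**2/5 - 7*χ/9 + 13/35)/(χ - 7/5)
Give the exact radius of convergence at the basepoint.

The radius of convergence is 10/11.

Denominator factor (χ - 7/5): pole of order 1 at 7/5, modulus 7/5.
Branch term (16/15)*log(1 - χ/(-5/4)): its argument vanishes at χ = -5/4, a logarithmic branch point, modulus 5/4.
Branch term (-17)*sqrt(1 - χ/(-10/11)): its argument vanishes at χ = -10/11, a square-root branch point, modulus 10/11.
The radius of convergence is the smallest modulus among the singular points: 10/11.


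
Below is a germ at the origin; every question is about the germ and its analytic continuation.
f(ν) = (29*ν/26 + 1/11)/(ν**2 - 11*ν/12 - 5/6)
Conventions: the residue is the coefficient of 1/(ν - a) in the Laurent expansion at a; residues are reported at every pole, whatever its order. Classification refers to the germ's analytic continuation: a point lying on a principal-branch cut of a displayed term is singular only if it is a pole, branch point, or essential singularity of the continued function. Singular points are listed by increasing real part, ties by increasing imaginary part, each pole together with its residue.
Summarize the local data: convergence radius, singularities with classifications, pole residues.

Radius of convergence at 0: -11/24 + (1/24)*sqrt(601).
At 11/24 - (1/24)*sqrt(601): a pole of order 1; residue 29/52 - (4133/343772)*sqrt(601).
At 11/24 + (1/24)*sqrt(601): a pole of order 1; residue 29/52 + (4133/343772)*sqrt(601).

Denominator factor (ν**2 - 11*ν/12 - 5/6): discriminant 601/144, real irrational roots 11/24 + (1/24)*sqrt(601) and 11/24 - (1/24)*sqrt(601); poles of order 1, moduli 11/24 + (1/24)*sqrt(601) and -11/24 + (1/24)*sqrt(601).
The radius of convergence is the smallest modulus among the singular points: -11/24 + (1/24)*sqrt(601).
The factor ν**2 - 11*ν/12 - 5/6 splits as (ν - a)(ν - a') with a = 11/24 - (1/24)*sqrt(601), a' = 11/24 + (1/24)*sqrt(601). At the order-1 pole a set g(ν) = (ν - a)*f(ν) = [29*ν/26 + 1/11] / (ν - a').
Simple pole: residue = g(a) at a = 11/24 - (1/24)*sqrt(601), which is 29/52 - (4133/343772)*sqrt(601).
The factor ν**2 - 11*ν/12 - 5/6 splits as (ν - a)(ν - a') with a = 11/24 + (1/24)*sqrt(601), a' = 11/24 - (1/24)*sqrt(601). At the order-1 pole a set g(ν) = (ν - a)*f(ν) = [29*ν/26 + 1/11] / (ν - a').
Simple pole: residue = g(a) at a = 11/24 + (1/24)*sqrt(601), which is 29/52 + (4133/343772)*sqrt(601).
List the singular points by increasing real part (a conjugate pair: the negative imaginary part first).


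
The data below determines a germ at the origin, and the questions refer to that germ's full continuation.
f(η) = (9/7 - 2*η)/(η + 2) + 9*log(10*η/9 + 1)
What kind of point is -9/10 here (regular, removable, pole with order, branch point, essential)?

The term (9)*log(1 - η/(-9/10)) has argument 1 - -9/10/(-9/10) = 0 at -9/10: a logarithmic (infinitely-sheeted) branch point; the remaining terms are analytic or single-valued there.

The point is a logarithmic branch point.


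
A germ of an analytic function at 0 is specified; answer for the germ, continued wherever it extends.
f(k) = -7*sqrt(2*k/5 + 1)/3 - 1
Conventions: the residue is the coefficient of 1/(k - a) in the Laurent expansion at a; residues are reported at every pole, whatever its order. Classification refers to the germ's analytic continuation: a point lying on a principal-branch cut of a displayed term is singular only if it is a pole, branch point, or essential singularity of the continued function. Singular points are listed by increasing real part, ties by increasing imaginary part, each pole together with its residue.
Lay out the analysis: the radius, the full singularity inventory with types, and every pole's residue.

Branch term (-7/3)*sqrt(1 - k/(-5/2)): its argument vanishes at k = -5/2, a square-root branch point, modulus 5/2.
The radius of convergence is the smallest modulus among the singular points: 5/2.

Radius of convergence at 0: 5/2.
At -5/2: an algebraic (square-root) branch point.


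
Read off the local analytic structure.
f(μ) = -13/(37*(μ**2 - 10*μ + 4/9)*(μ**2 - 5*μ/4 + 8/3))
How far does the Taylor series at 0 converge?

Denominator factor (μ**2 - 10*μ + 4/9): discriminant 884/9, real irrational roots 5 + (1/3)*sqrt(221) and 5 - (1/3)*sqrt(221); poles of order 1, moduli 5 + (1/3)*sqrt(221) and 5 - (1/3)*sqrt(221).
Denominator factor (μ**2 - 5*μ/4 + 8/3): discriminant -437/48, complex-conjugate roots (5/8) + ((1/24)*sqrt(1311))*i and (5/8) - ((1/24)*sqrt(1311))*i; poles of order 1, moduli (2/3)*sqrt(6) and (2/3)*sqrt(6).
The radius of convergence is the smallest modulus among the singular points: 5 - (1/3)*sqrt(221).

The radius of convergence is 5 - (1/3)*sqrt(221).


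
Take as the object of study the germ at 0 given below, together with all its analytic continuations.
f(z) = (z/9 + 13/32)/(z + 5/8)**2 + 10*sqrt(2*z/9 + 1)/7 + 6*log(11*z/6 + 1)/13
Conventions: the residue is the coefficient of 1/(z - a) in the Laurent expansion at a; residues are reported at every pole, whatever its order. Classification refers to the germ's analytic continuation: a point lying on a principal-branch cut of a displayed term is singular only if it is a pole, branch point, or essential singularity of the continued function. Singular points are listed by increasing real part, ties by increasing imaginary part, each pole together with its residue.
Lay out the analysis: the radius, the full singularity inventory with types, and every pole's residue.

Denominator factor (z + 5/8)^2: pole of order 2 at -5/8, modulus 5/8.
Branch term (10/7)*sqrt(1 - z/(-9/2)): its argument vanishes at z = -9/2, a square-root branch point, modulus 9/2.
Branch term (6/13)*log(1 - z/(-6/11)): its argument vanishes at z = -6/11, a logarithmic branch point, modulus 6/11.
The radius of convergence is the smallest modulus among the singular points: 6/11.
The branch terms are analytic at -5/8 and contribute nothing to the residue; only the rational part matters.
At the order-2 pole -5/8 set g(z) = (z - (-5/8))^2*(rational part) = z/9 + 13/32.
Order-2 pole: residue = g'(a); g'(-5/8) = 1/9, so the residue is 1/9.
List the singular points by increasing real part (a conjugate pair: the negative imaginary part first).

Radius of convergence at 0: 6/11.
At -9/2: an algebraic (square-root) branch point.
At -5/8: a pole of order 2; residue 1/9.
At -6/11: a logarithmic branch point.


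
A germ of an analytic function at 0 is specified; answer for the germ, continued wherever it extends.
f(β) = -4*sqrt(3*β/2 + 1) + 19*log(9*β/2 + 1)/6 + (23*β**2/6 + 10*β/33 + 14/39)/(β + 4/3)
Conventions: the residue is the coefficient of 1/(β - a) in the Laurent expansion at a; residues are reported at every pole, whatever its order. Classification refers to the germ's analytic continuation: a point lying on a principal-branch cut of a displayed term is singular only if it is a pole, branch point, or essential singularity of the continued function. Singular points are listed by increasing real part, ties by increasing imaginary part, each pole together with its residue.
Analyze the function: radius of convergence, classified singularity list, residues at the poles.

Denominator factor (β + 4/3): pole of order 1 at -4/3, modulus 4/3.
Branch term (19/6)*log(1 - β/(-2/9)): its argument vanishes at β = -2/9, a logarithmic branch point, modulus 2/9.
Branch term (-4)*sqrt(1 - β/(-2/3)): its argument vanishes at β = -2/3, a square-root branch point, modulus 2/3.
The radius of convergence is the smallest modulus among the singular points: 2/9.
The branch terms are analytic at -4/3 and contribute nothing to the residue; only the rational part matters.
At the order-1 pole -4/3 set g(β) = (β - (-4/3))*(rational part) = 23*β**2/6 + 10*β/33 + 14/39.
Simple pole: residue = g(a) at a = -4/3, which is 26138/3861.
List the singular points by increasing real part (a conjugate pair: the negative imaginary part first).

Radius of convergence at 0: 2/9.
At -4/3: a pole of order 1; residue 26138/3861.
At -2/3: an algebraic (square-root) branch point.
At -2/9: a logarithmic branch point.


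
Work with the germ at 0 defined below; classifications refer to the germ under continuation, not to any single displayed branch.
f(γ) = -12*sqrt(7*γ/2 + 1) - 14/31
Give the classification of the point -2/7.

The term (-12)*sqrt(1 - γ/(-2/7)) has argument 1 - -2/7/(-2/7) = 0 at -2/7: a square-root (algebraic, two-sheeted) branch point; the remaining terms are analytic or single-valued there.

The point is an algebraic (square-root) branch point.


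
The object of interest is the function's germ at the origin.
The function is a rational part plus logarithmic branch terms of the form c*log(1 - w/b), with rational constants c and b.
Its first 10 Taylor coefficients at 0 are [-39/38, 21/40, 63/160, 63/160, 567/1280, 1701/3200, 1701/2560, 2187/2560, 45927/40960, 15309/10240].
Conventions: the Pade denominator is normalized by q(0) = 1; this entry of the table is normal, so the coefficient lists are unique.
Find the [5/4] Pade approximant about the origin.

The Pade approximant has numerator coefficients [-39/38, 2999/760, -15823/3040, 14361/5320, -75399/170240, 27/6400]; denominator coefficients [1, -10/3, 15/4, -45/28, 45/224].

Taylor coefficients needed (read off): a_0 = -39/38, a_1 = 21/40, a_2 = 63/160, a_3 = 63/160, a_4 = 567/1280, a_5 = 1701/3200, a_6 = 1701/2560, a_7 = 2187/2560, a_8 = 45927/40960, a_9 = 15309/10240.
Write the denominator as Q(w) = 1 + q1*w + q2*w^2 + q3*w^3 + q4*w^4. Requiring Q*f - P = O(w^10) with deg P <= 5 kills the coefficients of w^6..w^9 in Q*f:
  w^6: a_6 + q1*a_5 + q2*a_4 + q3*a_3 + q4*a_2 = 0, i.e. 1701/2560 + (1701/3200)*q1 + (567/1280)*q2 + (63/160)*q3 + (63/160)*q4 = 0.
  w^7: a_7 + q1*a_6 + q2*a_5 + q3*a_4 + q4*a_3 = 0, i.e. 2187/2560 + (1701/2560)*q1 + (1701/3200)*q2 + (567/1280)*q3 + (63/160)*q4 = 0.
  w^8: a_8 + q1*a_7 + q2*a_6 + q3*a_5 + q4*a_4 = 0, i.e. 45927/40960 + (2187/2560)*q1 + (1701/2560)*q2 + (1701/3200)*q3 + (567/1280)*q4 = 0.
  w^9: a_9 + q1*a_8 + q2*a_7 + q3*a_6 + q4*a_5 = 0, i.e. 15309/10240 + (45927/40960)*q1 + (2187/2560)*q2 + (1701/2560)*q3 + (1701/3200)*q4 = 0.
Solving this linear system: q1 = -10/3, q2 = 15/4, q3 = -45/28, q4 = 45/224.
The numerator is Q*f truncated at degree 5: P0 = a_0 = -39/38; P1 = a_1 + q1*a_0 = 2999/760; P2 = a_2 + q1*a_1 + q2*a_0 = -15823/3040; P3 = a_3 + q1*a_2 + q2*a_1 + q3*a_0 = 14361/5320; P4 = a_4 + q1*a_3 + q2*a_2 + q3*a_1 + q4*a_0 = -75399/170240; P5 = a_5 + q1*a_4 + q2*a_3 + q3*a_2 + q4*a_1 = 27/6400.
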